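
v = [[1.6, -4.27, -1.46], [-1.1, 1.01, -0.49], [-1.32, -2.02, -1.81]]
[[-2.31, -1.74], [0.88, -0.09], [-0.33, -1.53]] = v @ [[-0.28,0.04], [0.49,0.23], [-0.16,0.56]]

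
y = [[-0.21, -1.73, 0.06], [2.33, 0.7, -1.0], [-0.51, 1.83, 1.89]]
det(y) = 6.35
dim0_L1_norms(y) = [3.05, 4.26, 2.95]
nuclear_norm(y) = 6.52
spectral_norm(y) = 3.02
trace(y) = 2.38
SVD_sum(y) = [[0.40, -0.46, -0.55], [0.68, -0.79, -0.95], [-1.23, 1.42, 1.72]] + [[-0.95, -1.02, 0.16], [1.5, 1.60, -0.25], [0.52, 0.56, -0.09]] + [[0.35, -0.25, 0.46], [0.15, -0.11, 0.2], [0.2, -0.14, 0.26]]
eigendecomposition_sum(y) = [[-0.27+0.93j, (-1.01-0.02j), -0.17-0.35j],  [1.29-0.10j, (0.46+1.27j), (-0.35+0.38j)],  [(-0.71-0.71j), (0.52-0.92j), 0.40+0.02j]] + [[(-0.27-0.93j),-1.01+0.02j,-0.17+0.35j], [(1.29+0.1j),(0.46-1.27j),-0.35-0.38j], [(-0.71+0.71j),(0.52+0.92j),(0.4-0.02j)]] + [[(0.34+0j), (0.29+0j), (0.4+0j)], [-0.25-0.00j, (-0.21-0j), -0.29-0.00j], [0.91+0.00j, (0.79+0j), 1.08+0.00j]]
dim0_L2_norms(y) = [2.39, 2.61, 2.14]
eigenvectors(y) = [[(0.18-0.48j), (0.18+0.48j), (0.34+0j)], [-0.68+0.00j, (-0.68-0j), -0.24+0.00j], [(0.34+0.4j), (0.34-0.4j), 0.91+0.00j]]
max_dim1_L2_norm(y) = 2.68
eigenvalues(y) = [(0.59+2.22j), (0.59-2.22j), (1.21+0j)]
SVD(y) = [[-0.27,0.52,0.81],[-0.47,-0.81,0.36],[0.84,-0.28,0.46]] @ diag([3.021745567650339, 2.7228242915756984, 0.7719336769378777]) @ [[-0.48, 0.56, 0.68], [-0.68, -0.73, 0.11], [0.55, -0.4, 0.73]]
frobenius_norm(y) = 4.14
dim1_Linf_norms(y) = [1.73, 2.33, 1.89]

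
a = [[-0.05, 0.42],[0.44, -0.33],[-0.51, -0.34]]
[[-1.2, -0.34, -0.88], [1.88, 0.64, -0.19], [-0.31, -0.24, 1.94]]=a@[[2.33, 0.94, -2.22], [-2.59, -0.7, -2.37]]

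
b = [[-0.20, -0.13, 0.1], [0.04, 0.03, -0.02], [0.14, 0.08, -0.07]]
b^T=[[-0.20, 0.04, 0.14], [-0.13, 0.03, 0.08], [0.10, -0.02, -0.07]]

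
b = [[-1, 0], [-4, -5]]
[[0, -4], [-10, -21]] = b @ [[0, 4], [2, 1]]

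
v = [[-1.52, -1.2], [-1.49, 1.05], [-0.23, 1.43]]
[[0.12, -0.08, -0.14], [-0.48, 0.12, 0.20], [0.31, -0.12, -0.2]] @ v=[[-0.03,-0.43], [0.50,0.99], [-0.25,-0.78]]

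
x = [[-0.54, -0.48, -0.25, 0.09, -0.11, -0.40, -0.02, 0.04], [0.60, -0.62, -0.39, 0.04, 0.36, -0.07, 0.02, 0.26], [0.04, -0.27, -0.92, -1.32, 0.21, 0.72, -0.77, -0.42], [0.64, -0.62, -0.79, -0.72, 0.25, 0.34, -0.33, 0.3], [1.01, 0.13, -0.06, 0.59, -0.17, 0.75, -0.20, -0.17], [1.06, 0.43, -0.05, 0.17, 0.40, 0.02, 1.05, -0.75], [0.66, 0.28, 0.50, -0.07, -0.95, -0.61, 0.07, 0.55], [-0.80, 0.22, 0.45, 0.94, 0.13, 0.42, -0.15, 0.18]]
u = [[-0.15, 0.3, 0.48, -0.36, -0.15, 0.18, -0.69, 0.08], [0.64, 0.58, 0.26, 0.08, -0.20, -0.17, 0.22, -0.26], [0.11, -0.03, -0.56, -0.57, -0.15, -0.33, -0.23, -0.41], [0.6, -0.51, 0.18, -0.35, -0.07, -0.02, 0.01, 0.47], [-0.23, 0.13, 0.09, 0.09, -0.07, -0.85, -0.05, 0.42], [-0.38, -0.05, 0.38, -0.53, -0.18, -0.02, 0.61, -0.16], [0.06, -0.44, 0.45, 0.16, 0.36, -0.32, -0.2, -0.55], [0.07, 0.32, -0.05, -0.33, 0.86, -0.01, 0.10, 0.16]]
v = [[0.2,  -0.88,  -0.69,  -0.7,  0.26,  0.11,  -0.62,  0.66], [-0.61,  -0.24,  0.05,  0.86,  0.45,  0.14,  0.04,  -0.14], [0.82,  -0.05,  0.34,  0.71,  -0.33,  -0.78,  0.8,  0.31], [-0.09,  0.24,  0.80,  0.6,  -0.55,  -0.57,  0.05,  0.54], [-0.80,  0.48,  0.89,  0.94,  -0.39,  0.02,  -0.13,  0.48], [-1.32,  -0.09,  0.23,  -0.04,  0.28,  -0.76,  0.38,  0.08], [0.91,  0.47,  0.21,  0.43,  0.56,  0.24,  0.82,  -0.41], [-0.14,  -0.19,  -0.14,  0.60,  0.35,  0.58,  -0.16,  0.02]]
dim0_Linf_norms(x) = [1.06, 0.62, 0.92, 1.32, 0.95, 0.75, 1.05, 0.75]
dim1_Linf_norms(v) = [0.88, 0.86, 0.82, 0.8, 0.94, 1.32, 0.91, 0.6]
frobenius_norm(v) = 4.22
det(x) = -0.01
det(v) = -0.01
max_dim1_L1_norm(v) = 4.14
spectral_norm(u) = 1.01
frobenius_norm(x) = 4.21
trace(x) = -2.70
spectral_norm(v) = 2.63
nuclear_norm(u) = 8.00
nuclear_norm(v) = 9.62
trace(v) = 0.59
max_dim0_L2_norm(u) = 1.0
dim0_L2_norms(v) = [2.08, 1.18, 1.46, 1.88, 1.16, 1.39, 1.37, 1.12]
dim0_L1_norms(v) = [4.89, 2.64, 3.35, 4.88, 3.17, 3.2, 3.0, 2.64]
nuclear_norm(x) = 9.61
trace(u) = -0.61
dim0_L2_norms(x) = [2.07, 1.18, 1.46, 1.88, 1.16, 1.38, 1.37, 1.12]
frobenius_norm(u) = 2.83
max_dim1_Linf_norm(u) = 0.86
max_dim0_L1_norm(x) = 5.35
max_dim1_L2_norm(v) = 1.72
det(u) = 1.00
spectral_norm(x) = 2.63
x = u @ v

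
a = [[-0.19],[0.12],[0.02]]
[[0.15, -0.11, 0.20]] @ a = [[-0.04]]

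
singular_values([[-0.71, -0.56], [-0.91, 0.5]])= [1.16, 0.75]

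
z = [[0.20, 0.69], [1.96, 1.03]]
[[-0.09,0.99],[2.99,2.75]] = z @ [[1.88, 0.76], [-0.67, 1.22]]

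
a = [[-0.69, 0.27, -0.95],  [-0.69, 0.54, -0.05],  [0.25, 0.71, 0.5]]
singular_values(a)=[1.39, 0.99, 0.34]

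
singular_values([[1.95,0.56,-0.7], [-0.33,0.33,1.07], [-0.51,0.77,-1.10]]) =[2.25, 1.52, 0.81]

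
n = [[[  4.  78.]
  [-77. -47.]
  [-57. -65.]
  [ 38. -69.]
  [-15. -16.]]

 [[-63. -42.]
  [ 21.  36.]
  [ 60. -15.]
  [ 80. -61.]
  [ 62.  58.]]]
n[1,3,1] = -61.0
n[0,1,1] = -47.0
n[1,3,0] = 80.0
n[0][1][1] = -47.0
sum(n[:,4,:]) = 89.0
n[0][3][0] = 38.0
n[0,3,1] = -69.0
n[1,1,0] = 21.0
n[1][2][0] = 60.0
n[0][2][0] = -57.0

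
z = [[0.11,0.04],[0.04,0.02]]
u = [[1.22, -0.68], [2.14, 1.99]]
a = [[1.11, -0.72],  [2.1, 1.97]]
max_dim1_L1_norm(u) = 4.13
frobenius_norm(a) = 3.17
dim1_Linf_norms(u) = [1.22, 2.14]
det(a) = 3.70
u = z + a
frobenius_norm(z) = 0.13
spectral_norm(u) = 2.96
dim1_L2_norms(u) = [1.4, 2.92]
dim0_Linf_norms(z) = [0.11, 0.04]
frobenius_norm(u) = 3.24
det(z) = 0.00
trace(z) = 0.13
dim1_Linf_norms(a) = [1.11, 2.1]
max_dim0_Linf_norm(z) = 0.11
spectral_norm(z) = 0.13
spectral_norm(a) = 2.90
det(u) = 3.88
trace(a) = 3.08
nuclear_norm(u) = 4.27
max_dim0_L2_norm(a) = 2.38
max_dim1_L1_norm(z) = 0.15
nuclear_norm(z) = 0.13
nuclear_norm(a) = 4.18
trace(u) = 3.21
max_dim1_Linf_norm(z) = 0.11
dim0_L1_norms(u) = [3.36, 2.67]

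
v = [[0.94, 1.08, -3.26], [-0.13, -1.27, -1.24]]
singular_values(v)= [3.65, 1.59]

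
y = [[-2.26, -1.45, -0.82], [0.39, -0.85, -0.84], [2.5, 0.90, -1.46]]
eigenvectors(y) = [[-0.25+0.49j, (-0.25-0.49j), (0.44+0j)], [0.25+0.24j, (0.25-0.24j), (-0.77+0j)], [(0.76+0j), 0.76-0.00j, 0.46+0.00j]]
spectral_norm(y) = 3.79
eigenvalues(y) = [(-2+1.88j), (-2-1.88j), (-0.57+0j)]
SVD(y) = [[-0.66, -0.62, 0.42],[0.03, -0.58, -0.81],[0.75, -0.53, 0.40]] @ diag([3.7872708603713146, 1.995904354618681, 0.5720535266882827]) @ [[0.89, 0.42, -0.15], [-0.07, 0.46, 0.88], [-0.45, 0.78, -0.44]]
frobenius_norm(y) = 4.32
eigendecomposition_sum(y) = [[(-1.08+0.5j), (-0.83-0.15j), -0.36-0.74j], [0.10+0.74j, (-0.24+0.47j), -0.51+0.08j], [1.30+1.01j, 0.34+1.12j, -0.68+0.91j]] + [[-1.08-0.50j, -0.83+0.15j, -0.36+0.74j], [0.10-0.74j, -0.24-0.47j, (-0.51-0.08j)], [(1.3-1.01j), 0.34-1.12j, (-0.68-0.91j)]] + [[-0.10-0.00j, (0.21-0j), -0.10-0.00j],[0.18+0.00j, -0.36+0.00j, (0.18+0j)],[(-0.11-0j), (0.22-0j), (-0.11-0j)]]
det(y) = -4.32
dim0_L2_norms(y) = [3.39, 1.91, 1.87]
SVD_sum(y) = [[-2.24, -1.07, 0.38], [0.10, 0.05, -0.02], [2.53, 1.2, -0.43]] + [[0.09, -0.57, -1.09], [0.08, -0.54, -1.03], [0.07, -0.48, -0.93]] + [[-0.11, 0.19, -0.11], [0.21, -0.36, 0.21], [-0.10, 0.18, -0.10]]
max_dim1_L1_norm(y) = 4.86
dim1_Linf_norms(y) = [2.26, 0.85, 2.5]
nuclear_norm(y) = 6.36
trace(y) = -4.57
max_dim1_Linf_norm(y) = 2.5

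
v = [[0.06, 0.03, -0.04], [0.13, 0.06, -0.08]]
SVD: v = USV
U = [[-0.43, -0.9], [-0.9, 0.43]]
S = [0.18, 0.0]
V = [[-0.79, -0.37, 0.49], [0.62, -0.47, 0.63]]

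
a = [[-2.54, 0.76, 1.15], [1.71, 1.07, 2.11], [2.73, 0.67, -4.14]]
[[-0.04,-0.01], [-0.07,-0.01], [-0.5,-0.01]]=a @[[-0.01, -0.00], [-0.21, -0.01], [0.08, 0.00]]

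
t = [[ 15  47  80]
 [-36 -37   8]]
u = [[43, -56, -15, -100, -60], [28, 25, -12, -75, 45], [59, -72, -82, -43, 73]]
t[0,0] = 15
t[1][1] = -37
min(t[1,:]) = -37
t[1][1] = -37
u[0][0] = 43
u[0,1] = -56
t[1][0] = -36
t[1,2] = 8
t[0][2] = 80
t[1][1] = -37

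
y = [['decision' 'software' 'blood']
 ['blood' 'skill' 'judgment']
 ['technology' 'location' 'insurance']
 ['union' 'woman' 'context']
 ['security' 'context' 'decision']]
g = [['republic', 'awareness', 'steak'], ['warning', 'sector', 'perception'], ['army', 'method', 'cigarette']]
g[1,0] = 'warning'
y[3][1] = 'woman'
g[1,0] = 'warning'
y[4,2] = 'decision'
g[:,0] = ['republic', 'warning', 'army']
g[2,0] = 'army'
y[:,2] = ['blood', 'judgment', 'insurance', 'context', 'decision']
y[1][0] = 'blood'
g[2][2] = 'cigarette'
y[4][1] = 'context'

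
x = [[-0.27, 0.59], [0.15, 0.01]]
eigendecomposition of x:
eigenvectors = [[-0.95,-0.78], [0.3,-0.62]]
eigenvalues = [-0.46, 0.2]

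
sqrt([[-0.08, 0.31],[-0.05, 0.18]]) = [[-0.11, 0.76], [-0.12, 0.52]]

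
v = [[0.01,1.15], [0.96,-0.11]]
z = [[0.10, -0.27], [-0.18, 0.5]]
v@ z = [[-0.21, 0.57], [0.12, -0.31]]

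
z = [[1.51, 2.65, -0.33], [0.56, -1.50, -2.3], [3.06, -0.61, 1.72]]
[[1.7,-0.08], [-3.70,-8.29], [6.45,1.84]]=z @[[1.16, -0.85], [0.2, 0.81], [1.76, 2.87]]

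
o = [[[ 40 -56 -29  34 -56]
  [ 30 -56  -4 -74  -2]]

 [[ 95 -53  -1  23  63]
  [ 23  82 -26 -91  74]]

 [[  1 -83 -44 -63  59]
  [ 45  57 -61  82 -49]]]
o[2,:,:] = [[1, -83, -44, -63, 59], [45, 57, -61, 82, -49]]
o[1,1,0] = 23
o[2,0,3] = -63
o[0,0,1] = -56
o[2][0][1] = -83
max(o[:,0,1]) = -53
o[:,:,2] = [[-29, -4], [-1, -26], [-44, -61]]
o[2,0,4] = 59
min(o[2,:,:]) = -83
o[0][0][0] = 40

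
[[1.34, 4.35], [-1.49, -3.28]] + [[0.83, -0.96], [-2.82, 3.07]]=[[2.17, 3.39], [-4.31, -0.21]]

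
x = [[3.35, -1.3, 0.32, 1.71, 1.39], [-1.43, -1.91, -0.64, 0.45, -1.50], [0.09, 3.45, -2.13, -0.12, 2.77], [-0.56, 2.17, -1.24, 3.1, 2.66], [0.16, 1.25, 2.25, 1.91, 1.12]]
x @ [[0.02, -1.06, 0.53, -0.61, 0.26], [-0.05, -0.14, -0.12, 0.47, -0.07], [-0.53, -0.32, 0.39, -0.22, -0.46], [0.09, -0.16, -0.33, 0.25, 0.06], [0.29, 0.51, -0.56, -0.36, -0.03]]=[[0.52, -3.04, 0.71, -2.80, 0.88], [0.01, 1.15, -0.09, 0.77, 0.13], [1.75, 1.54, -2.71, 1.01, 0.67], [1.59, 1.55, -3.55, 1.45, 0.38], [-0.76, -0.8, -0.45, 0.07, -1.00]]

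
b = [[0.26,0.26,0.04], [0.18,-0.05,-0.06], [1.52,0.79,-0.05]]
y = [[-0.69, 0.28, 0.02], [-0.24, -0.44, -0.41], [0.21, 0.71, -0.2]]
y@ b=[[-0.1,-0.18,-0.05], [-0.76,-0.36,0.04], [-0.12,-0.14,-0.02]]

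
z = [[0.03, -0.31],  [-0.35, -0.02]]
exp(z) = [[1.09, -0.32],[-0.36, 1.03]]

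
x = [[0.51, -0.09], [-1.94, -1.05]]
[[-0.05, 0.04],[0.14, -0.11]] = x @ [[-0.09,0.07], [0.03,-0.02]]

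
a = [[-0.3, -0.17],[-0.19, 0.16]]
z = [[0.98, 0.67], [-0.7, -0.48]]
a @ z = [[-0.18, -0.12],[-0.30, -0.2]]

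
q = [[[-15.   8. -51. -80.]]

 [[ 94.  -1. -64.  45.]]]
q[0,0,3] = -80.0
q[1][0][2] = -64.0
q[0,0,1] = 8.0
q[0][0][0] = -15.0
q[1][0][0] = 94.0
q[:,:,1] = [[8.0], [-1.0]]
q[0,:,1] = [8.0]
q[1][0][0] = 94.0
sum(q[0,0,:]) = -138.0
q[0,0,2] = -51.0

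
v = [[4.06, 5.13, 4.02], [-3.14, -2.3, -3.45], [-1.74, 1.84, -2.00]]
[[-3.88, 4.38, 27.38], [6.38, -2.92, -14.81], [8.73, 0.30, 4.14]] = v@ [[-0.97, -1.65, 0.85], [1.61, 0.67, 3.99], [-2.04, 1.90, 0.86]]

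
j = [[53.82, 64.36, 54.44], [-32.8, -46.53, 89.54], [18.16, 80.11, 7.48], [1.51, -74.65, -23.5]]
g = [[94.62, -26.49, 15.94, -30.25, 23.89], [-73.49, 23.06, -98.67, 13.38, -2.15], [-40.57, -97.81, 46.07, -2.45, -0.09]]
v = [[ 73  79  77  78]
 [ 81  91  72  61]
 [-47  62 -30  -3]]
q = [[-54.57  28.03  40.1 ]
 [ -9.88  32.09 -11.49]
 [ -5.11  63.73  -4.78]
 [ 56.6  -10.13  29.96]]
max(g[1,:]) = 23.06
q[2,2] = -4.78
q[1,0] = -9.88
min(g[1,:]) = -98.67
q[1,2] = -11.49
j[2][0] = 18.16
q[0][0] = -54.57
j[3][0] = 1.51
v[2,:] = [-47, 62, -30, -3]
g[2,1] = -97.81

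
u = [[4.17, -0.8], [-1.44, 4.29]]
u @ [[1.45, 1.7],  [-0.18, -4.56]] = [[6.19, 10.74], [-2.86, -22.01]]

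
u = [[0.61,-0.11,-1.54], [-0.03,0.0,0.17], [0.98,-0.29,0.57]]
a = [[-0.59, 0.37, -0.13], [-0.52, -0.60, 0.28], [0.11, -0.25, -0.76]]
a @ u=[[-0.5, 0.1, 0.90], [-0.02, -0.02, 0.86], [-0.67, 0.21, -0.65]]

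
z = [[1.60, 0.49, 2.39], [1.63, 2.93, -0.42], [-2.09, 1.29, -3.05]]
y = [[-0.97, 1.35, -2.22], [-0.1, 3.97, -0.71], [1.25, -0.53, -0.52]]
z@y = [[1.39, 2.84, -5.14], [-2.40, 14.06, -5.48], [-1.91, 3.92, 5.31]]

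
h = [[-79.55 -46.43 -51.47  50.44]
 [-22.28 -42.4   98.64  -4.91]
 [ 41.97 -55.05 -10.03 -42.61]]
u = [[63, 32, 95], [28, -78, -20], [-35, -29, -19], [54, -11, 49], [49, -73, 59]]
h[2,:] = [41.97, -55.05, -10.03, -42.61]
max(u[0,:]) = 95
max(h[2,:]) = 41.97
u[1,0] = 28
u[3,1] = -11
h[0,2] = -51.47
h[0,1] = -46.43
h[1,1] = -42.4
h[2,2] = -10.03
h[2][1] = -55.05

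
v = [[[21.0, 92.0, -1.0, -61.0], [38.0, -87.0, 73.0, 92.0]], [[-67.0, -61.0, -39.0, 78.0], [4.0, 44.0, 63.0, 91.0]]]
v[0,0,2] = -1.0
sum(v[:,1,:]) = 318.0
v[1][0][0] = -67.0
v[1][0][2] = -39.0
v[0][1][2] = 73.0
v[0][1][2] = 73.0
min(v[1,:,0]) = -67.0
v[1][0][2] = -39.0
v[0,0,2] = -1.0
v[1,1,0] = 4.0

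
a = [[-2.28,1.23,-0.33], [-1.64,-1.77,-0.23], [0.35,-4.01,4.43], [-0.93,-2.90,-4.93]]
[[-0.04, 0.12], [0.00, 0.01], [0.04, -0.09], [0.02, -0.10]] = a@[[0.01, -0.04],[-0.01, 0.03],[-0.00, 0.01]]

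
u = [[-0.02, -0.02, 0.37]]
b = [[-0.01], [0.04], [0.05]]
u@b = [[0.02]]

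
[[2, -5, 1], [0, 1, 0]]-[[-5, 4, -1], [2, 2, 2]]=[[7, -9, 2], [-2, -1, -2]]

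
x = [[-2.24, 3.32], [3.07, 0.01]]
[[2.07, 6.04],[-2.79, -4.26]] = x@[[-0.91, -1.39],[0.01, 0.88]]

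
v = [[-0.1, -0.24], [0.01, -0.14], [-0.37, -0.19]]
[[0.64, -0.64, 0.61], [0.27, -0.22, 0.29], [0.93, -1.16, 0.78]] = v@[[-1.47, 2.26, -1.01], [-2.04, 1.71, -2.14]]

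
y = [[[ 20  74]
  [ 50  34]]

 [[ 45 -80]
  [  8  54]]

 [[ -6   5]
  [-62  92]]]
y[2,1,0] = -62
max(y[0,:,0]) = 50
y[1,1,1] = 54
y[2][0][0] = -6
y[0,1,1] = 34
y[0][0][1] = 74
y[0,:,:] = [[20, 74], [50, 34]]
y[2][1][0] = -62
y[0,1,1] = 34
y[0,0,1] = 74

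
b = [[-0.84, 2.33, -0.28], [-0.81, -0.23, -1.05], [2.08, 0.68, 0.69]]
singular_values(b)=[2.64, 2.42, 0.66]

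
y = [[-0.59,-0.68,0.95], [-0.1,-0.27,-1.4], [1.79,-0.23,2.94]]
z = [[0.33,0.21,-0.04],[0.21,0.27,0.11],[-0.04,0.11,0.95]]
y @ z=[[-0.38, -0.20, 0.85], [-0.03, -0.25, -1.36], [0.42, 0.64, 2.7]]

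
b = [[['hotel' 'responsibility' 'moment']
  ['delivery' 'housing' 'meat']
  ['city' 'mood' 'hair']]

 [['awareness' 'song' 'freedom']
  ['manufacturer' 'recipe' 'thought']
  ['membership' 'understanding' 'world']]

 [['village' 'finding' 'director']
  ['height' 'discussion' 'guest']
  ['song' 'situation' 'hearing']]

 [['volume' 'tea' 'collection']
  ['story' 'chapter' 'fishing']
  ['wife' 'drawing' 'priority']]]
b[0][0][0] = 'hotel'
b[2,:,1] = ['finding', 'discussion', 'situation']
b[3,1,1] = 'chapter'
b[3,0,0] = 'volume'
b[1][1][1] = 'recipe'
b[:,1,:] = [['delivery', 'housing', 'meat'], ['manufacturer', 'recipe', 'thought'], ['height', 'discussion', 'guest'], ['story', 'chapter', 'fishing']]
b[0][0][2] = 'moment'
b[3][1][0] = 'story'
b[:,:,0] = [['hotel', 'delivery', 'city'], ['awareness', 'manufacturer', 'membership'], ['village', 'height', 'song'], ['volume', 'story', 'wife']]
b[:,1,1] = ['housing', 'recipe', 'discussion', 'chapter']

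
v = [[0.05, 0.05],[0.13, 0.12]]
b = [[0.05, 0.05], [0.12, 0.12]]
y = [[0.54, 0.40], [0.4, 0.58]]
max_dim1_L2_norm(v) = 0.18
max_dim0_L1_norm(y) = 0.98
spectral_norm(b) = 0.18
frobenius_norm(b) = 0.18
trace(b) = 0.17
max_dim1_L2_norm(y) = 0.7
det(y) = 0.15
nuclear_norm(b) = 0.18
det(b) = 0.00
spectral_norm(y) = 0.96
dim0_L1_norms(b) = [0.17, 0.17]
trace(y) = 1.12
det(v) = -0.00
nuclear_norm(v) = 0.19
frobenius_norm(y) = 0.97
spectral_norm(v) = 0.19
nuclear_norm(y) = 1.12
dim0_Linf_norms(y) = [0.54, 0.58]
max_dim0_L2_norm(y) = 0.7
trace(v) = 0.17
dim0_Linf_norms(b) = [0.12, 0.12]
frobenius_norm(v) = 0.19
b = v @ y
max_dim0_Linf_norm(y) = 0.58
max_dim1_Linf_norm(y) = 0.58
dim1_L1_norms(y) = [0.94, 0.98]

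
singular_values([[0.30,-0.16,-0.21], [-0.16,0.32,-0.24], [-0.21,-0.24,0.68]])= [0.83, 0.47, 0.0]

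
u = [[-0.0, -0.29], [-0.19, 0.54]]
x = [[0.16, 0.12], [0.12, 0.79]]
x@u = [[-0.02,0.02], [-0.15,0.39]]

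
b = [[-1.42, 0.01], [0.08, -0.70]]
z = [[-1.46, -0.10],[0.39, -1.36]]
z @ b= [[2.07,0.06], [-0.66,0.96]]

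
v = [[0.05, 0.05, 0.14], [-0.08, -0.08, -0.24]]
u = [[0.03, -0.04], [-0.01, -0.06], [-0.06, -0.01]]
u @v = [[0.00,0.0,0.01],[0.00,0.0,0.01],[-0.00,-0.0,-0.01]]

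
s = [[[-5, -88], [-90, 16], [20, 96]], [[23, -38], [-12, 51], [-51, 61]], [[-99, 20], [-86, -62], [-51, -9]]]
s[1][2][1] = 61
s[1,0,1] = -38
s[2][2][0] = -51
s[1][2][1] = 61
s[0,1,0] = -90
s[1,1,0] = -12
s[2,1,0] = -86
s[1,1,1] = 51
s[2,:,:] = [[-99, 20], [-86, -62], [-51, -9]]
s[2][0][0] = -99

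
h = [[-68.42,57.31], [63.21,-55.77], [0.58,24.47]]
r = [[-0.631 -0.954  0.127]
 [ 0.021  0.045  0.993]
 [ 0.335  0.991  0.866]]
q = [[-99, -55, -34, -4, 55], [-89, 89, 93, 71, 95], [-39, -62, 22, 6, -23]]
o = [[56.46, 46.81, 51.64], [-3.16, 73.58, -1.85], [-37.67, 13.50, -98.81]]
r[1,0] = 0.021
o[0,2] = 51.64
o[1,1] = 73.58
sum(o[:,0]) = 15.629999999999995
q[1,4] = 95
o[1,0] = -3.16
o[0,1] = 46.81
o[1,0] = -3.16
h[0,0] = -68.42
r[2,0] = 0.335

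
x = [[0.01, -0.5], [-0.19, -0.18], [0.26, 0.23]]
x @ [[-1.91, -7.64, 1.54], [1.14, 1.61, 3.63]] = [[-0.59, -0.88, -1.8], [0.16, 1.16, -0.95], [-0.23, -1.62, 1.24]]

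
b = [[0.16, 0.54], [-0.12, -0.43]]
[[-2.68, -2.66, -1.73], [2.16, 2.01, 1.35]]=b@[[3.73, -14.37, -4.01], [-6.07, -0.66, -2.02]]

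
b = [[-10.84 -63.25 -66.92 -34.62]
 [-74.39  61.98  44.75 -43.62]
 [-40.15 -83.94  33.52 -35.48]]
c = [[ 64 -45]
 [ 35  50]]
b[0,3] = -34.62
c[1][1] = 50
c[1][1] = 50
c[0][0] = 64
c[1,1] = 50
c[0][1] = -45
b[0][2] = -66.92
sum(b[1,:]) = -11.280000000000001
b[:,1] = [-63.25, 61.98, -83.94]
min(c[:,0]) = 35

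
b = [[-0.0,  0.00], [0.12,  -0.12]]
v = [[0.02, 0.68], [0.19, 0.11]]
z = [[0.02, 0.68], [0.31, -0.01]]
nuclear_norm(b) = 0.17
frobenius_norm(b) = 0.17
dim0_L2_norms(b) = [0.12, 0.12]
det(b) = 0.00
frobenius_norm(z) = 0.75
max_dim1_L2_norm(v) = 0.68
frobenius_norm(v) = 0.71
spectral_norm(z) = 0.68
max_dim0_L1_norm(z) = 0.69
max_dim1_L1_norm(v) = 0.7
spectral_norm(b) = 0.17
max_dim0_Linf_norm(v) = 0.68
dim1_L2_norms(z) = [0.68, 0.31]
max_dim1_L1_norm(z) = 0.7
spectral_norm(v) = 0.69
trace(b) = -0.12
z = v + b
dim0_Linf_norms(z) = [0.31, 0.68]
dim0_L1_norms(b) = [0.12, 0.12]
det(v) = -0.13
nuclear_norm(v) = 0.87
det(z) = -0.21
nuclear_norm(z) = 0.99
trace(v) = 0.13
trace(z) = 0.01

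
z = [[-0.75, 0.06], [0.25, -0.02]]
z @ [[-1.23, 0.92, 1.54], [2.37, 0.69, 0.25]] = [[1.06,-0.65,-1.14], [-0.35,0.22,0.38]]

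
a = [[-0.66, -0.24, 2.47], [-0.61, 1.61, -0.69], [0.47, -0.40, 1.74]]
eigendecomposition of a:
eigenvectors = [[-0.97, -0.47, 0.33], [-0.19, 0.68, 0.89], [0.14, -0.56, 0.33]]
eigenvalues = [-1.05, 2.61, 1.13]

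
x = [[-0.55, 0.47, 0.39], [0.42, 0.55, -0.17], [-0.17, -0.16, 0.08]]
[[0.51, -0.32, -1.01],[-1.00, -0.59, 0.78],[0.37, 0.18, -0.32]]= x@ [[-0.28, 0.38, 1.79], [-0.96, -1.06, 0.03], [2.06, 0.99, -0.09]]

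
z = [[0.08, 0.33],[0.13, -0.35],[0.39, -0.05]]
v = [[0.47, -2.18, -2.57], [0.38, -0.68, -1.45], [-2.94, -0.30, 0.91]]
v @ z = [[-1.25,1.05],[-0.62,0.44],[0.08,-0.91]]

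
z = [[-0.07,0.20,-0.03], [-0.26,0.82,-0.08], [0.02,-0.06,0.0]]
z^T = [[-0.07, -0.26, 0.02], [0.2, 0.82, -0.06], [-0.03, -0.08, 0.0]]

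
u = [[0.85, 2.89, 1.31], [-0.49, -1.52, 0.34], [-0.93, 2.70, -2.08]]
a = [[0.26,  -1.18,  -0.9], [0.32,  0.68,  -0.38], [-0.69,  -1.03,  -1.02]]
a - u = [[-0.59, -4.07, -2.21], [0.81, 2.20, -0.72], [0.24, -3.73, 1.06]]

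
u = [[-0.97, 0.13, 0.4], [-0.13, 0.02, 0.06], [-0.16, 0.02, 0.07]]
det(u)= -0.000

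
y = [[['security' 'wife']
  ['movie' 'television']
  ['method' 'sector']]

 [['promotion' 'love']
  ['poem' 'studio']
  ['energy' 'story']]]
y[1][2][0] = 'energy'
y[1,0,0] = 'promotion'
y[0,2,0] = 'method'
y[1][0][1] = 'love'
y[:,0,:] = [['security', 'wife'], ['promotion', 'love']]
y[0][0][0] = 'security'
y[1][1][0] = 'poem'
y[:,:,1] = [['wife', 'television', 'sector'], ['love', 'studio', 'story']]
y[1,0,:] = ['promotion', 'love']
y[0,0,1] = 'wife'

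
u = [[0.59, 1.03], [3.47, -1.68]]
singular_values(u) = [3.86, 1.18]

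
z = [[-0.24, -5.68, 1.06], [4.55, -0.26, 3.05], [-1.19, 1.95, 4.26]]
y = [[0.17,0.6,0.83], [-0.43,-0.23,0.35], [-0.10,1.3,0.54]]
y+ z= [[-0.07, -5.08, 1.89],[4.12, -0.49, 3.40],[-1.29, 3.25, 4.80]]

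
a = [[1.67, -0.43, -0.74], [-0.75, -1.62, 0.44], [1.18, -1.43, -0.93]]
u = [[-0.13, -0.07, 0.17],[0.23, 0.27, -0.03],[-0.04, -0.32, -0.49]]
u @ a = [[0.04,  -0.07,  -0.09], [0.15,  -0.49,  -0.02], [-0.4,  1.24,  0.34]]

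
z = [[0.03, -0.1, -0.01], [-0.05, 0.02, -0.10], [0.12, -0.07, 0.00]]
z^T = [[0.03, -0.05, 0.12], [-0.10, 0.02, -0.07], [-0.01, -0.1, 0.00]]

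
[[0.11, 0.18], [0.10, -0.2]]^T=[[0.11, 0.10], [0.18, -0.20]]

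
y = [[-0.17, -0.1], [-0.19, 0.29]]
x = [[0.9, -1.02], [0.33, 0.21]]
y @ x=[[-0.19, 0.15], [-0.08, 0.25]]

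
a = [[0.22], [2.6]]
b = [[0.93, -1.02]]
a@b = [[0.20, -0.22], [2.42, -2.65]]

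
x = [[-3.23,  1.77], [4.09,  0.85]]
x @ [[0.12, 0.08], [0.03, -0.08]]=[[-0.33, -0.4], [0.52, 0.26]]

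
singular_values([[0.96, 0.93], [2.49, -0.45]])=[2.67, 1.03]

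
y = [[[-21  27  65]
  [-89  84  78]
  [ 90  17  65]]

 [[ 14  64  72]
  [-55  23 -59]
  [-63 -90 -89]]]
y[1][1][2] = -59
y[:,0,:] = [[-21, 27, 65], [14, 64, 72]]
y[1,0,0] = 14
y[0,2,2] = 65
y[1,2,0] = -63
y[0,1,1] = 84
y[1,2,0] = -63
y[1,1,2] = -59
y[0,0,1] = 27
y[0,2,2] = 65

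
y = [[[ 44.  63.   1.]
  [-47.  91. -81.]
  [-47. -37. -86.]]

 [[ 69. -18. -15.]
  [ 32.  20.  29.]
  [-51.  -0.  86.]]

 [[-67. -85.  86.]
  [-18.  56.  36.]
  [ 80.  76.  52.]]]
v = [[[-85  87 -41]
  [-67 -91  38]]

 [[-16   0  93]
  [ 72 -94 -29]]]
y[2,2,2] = 52.0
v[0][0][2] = -41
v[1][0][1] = 0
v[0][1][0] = -67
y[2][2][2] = 52.0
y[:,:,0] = [[44.0, -47.0, -47.0], [69.0, 32.0, -51.0], [-67.0, -18.0, 80.0]]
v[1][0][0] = -16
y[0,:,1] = [63.0, 91.0, -37.0]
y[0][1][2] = -81.0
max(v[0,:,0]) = -67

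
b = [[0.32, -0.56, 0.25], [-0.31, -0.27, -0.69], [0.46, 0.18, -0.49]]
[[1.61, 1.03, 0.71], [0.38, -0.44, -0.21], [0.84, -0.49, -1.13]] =b@[[1.95, 0.4, -0.79], [-2.04, -1.20, -1.21], [-0.63, 0.93, 1.13]]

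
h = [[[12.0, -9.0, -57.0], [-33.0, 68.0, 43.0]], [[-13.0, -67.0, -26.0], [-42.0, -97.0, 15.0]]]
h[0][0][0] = 12.0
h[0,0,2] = -57.0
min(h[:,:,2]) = -57.0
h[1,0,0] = -13.0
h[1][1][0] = -42.0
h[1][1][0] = -42.0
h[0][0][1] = -9.0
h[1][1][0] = -42.0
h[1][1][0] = -42.0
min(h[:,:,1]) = -97.0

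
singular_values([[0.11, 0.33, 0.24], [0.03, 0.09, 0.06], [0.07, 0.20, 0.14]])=[0.51, 0.01, 0.0]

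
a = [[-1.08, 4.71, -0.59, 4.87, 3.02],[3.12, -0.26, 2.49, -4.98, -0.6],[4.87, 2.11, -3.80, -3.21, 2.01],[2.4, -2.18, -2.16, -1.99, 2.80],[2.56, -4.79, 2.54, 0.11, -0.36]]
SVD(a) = [[-0.61, -0.38, 0.17, -0.65, 0.17], [0.53, -0.01, -0.55, -0.54, 0.37], [0.35, -0.78, 0.01, -0.01, -0.52], [0.33, -0.29, 0.58, 0.19, 0.66], [0.35, 0.41, 0.58, -0.50, -0.36]] @ diag([10.40928620106216, 8.384526110264598, 4.821857829985504, 3.5787114390996644, 1.7348470231501167]) @ [[0.55, -0.44, 0.05, -0.71, -0.06], [-0.36, -0.57, 0.58, 0.15, -0.44], [0.22, -0.63, -0.27, 0.51, 0.47], [-0.51, -0.27, -0.73, -0.25, -0.27], [-0.51, -0.07, 0.26, -0.40, 0.71]]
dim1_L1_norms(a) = [14.27, 11.45, 16.0, 11.53, 10.36]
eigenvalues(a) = [(4.5+0.7j), (4.5-0.7j), (-8.29+0j), (-2.84+0j), (-5.35+0j)]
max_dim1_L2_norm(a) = 7.55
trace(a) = -7.49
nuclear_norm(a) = 28.93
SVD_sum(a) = [[-3.47, 2.81, -0.3, 4.47, 0.4], [3.00, -2.44, 0.26, -3.87, -0.34], [2.01, -1.64, 0.18, -2.6, -0.23], [1.86, -1.51, 0.16, -2.4, -0.21], [1.97, -1.6, 0.17, -2.53, -0.22]] + [[1.16, 1.81, -1.84, -0.49, 1.39],[0.02, 0.03, -0.03, -0.01, 0.03],[2.37, 3.71, -3.75, -1.01, 2.85],[0.87, 1.37, -1.38, -0.37, 1.05],[-1.24, -1.95, 1.97, 0.53, -1.5]] + [[0.18,-0.53,-0.22,0.42,0.4],  [-0.57,1.67,0.7,-1.33,-1.25],  [0.01,-0.03,-0.01,0.03,0.03],  [0.60,-1.77,-0.74,1.41,1.33],  [0.60,-1.77,-0.74,1.41,1.33]] + [[1.2, 0.63, 1.69, 0.59, 0.62], [0.99, 0.52, 1.39, 0.49, 0.51], [0.02, 0.01, 0.03, 0.01, 0.01], [-0.35, -0.19, -0.50, -0.17, -0.18], [0.92, 0.49, 1.30, 0.46, 0.48]] + [[-0.15, -0.02, 0.08, -0.12, 0.21], [-0.33, -0.04, 0.17, -0.26, 0.46], [0.46, 0.06, -0.24, 0.36, -0.64], [-0.58, -0.08, 0.3, -0.46, 0.82], [0.31, 0.04, -0.16, 0.25, -0.44]]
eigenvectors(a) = [[0.41-0.27j, 0.41+0.27j, (-0.48+0j), (-0.57+0j), 0.48+0.00j], [-0.24-0.37j, (-0.24+0.37j), 0.27+0.00j, 0.11+0.00j, (-0.26+0j)], [(0.11-0.29j), 0.11+0.29j, (0.69+0j), 0.08+0.00j, (0.37+0j)], [0.43+0.08j, 0.43-0.08j, (0.47+0j), -0.35+0.00j, 0.30+0.00j], [(0.52+0j), (0.52-0j), (0.09+0j), (0.74+0j), (-0.69+0j)]]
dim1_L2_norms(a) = [7.52, 6.42, 7.55, 5.19, 6.01]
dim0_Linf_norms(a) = [4.87, 4.79, 3.8, 4.98, 3.02]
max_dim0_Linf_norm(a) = 4.98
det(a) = -2612.77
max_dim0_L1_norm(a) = 15.16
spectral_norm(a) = 10.41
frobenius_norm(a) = 14.76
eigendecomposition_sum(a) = [[1.07+0.76j, 0.33+1.52j, (0.26+0.58j), (0.34-0.92j), (0.91-0.13j)], [0.70-0.98j, 1.39-0.30j, 0.53-0.24j, (-0.84-0.31j), (-0.12-0.83j)], [0.84+0.00j, (0.74+0.67j), (0.35+0.2j), (-0.16-0.61j), (0.43-0.41j)], [0.23+1.16j, (-0.72+1.19j), -0.19+0.54j, 0.79-0.39j, (0.67+0.47j)], [0.51+1.32j, -0.60+1.56j, -0.11+0.67j, (0.85-0.63j), (0.9+0.42j)]] + [[1.07-0.76j, 0.33-1.52j, (0.26-0.58j), (0.34+0.92j), (0.91+0.13j)],  [(0.7+0.98j), (1.39+0.3j), (0.53+0.24j), -0.84+0.31j, -0.12+0.83j],  [(0.84-0j), 0.74-0.67j, (0.35-0.2j), (-0.16+0.61j), 0.43+0.41j],  [0.23-1.16j, -0.72-1.19j, (-0.19-0.54j), (0.79+0.39j), (0.67-0.47j)],  [(0.51-1.32j), (-0.6-1.56j), (-0.11-0.67j), (0.85+0.63j), 0.90-0.42j]] + [[-2.46-0.00j,2.07+0.00j,(0.64+0j),(3.87+0j),(-0.44-0j)],[1.40+0.00j,-1.18-0.00j,-0.36-0.00j,(-2.2-0j),(0.25+0j)],[(3.54+0j),-2.97-0.00j,(-0.92-0j),(-5.56-0j),(0.63+0j)],[2.43+0.00j,-2.04-0.00j,-0.63-0.00j,-3.81-0.00j,0.43+0.00j],[(0.47+0j),-0.40-0.00j,-0.12-0.00j,-0.75-0.00j,0.08+0.00j]] + [[-0.26-0.00j,(-2.27-0j),(2.44-0j),-2.67-0.00j,0.81+0.00j], [0.05+0.00j,(0.44+0j),(-0.48+0j),0.52+0.00j,(-0.16-0j)], [(0.03+0j),0.30+0.00j,-0.32+0.00j,(0.35+0j),(-0.11-0j)], [-0.16-0.00j,(-1.4-0j),1.50-0.00j,-1.65-0.00j,(0.5+0j)], [0.34+0.00j,2.95+0.00j,-3.17+0.00j,3.47+0.00j,-1.05-0.00j]] + [[-0.50+0.00j, 4.25+0.00j, (-4.19-0j), (2.99+0j), (0.82-0j)], [0.27-0.00j, (-2.3-0j), (2.27+0j), -1.62-0.00j, (-0.45+0j)], [(-0.39+0j), 3.31+0.00j, -3.26-0.00j, (2.33+0j), 0.64-0.00j], [-0.32+0.00j, (2.7+0j), (-2.66-0j), 1.90+0.00j, (0.52-0j)], [0.72-0.00j, (-6.13-0j), (6.05+0j), (-4.31-0j), -1.19+0.00j]]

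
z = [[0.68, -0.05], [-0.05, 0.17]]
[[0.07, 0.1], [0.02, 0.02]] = z @ [[0.12, 0.15], [0.16, 0.14]]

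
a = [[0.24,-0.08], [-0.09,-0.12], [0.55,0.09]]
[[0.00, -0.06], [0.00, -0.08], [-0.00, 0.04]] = a @ [[0.00, -0.04], [-0.04, 0.66]]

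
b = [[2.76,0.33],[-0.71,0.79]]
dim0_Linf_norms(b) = [2.76, 0.79]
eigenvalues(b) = [2.63, 0.92]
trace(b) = 3.55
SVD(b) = [[-0.97,0.24], [0.24,0.97]] @ diag([2.852758823439897, 0.8464437933411841]) @ [[-1.00, -0.05], [-0.05, 1.0]]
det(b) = 2.41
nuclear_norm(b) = 3.70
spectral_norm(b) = 2.85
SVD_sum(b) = [[2.77, 0.13], [-0.67, -0.03]] + [[-0.01, 0.2], [-0.04, 0.82]]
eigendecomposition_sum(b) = [[2.83, 0.51], [-1.09, -0.20]] + [[-0.07, -0.18],[0.38, 0.99]]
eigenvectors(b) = [[0.93, -0.18], [-0.36, 0.98]]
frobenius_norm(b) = 2.98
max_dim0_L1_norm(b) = 3.47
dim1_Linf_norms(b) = [2.76, 0.79]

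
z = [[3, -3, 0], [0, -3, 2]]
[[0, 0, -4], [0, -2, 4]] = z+[[-3, 3, -4], [0, 1, 2]]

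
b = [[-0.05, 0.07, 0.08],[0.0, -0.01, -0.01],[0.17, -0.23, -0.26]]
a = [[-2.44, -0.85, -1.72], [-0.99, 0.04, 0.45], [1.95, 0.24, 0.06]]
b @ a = [[0.21, 0.06, 0.12], [-0.01, -0.00, -0.01], [-0.69, -0.22, -0.41]]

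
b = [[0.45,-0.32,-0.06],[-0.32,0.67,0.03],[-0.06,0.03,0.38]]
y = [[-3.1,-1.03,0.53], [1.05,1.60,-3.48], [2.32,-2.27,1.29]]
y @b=[[-1.10, 0.32, 0.36],[0.17, 0.63, -1.34],[1.69, -2.22, 0.28]]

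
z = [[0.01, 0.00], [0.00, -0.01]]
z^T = [[0.01,  0.00],  [0.00,  -0.01]]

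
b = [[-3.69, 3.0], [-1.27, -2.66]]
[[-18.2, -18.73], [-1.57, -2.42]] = b@[[3.90, 4.19], [-1.27, -1.09]]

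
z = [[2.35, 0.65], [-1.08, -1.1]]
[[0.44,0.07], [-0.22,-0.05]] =z@[[0.18, 0.02], [0.02, 0.03]]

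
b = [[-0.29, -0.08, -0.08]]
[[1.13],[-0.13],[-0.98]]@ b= [[-0.33, -0.09, -0.09], [0.04, 0.01, 0.01], [0.28, 0.08, 0.08]]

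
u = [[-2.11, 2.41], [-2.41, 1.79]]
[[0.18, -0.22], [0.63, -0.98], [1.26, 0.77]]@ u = [[0.15, 0.04], [1.03, -0.24], [-4.51, 4.41]]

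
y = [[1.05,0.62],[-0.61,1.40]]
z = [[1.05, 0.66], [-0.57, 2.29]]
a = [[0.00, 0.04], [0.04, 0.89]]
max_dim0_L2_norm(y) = 1.53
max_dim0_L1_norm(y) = 2.02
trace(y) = 2.45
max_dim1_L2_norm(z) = 2.36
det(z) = 2.78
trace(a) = 0.89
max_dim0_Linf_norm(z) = 2.29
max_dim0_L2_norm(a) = 0.89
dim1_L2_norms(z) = [1.24, 2.36]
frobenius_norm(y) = 1.95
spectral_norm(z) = 2.40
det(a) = -0.00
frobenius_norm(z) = 2.67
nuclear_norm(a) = 0.89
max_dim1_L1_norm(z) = 2.86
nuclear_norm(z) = 3.56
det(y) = 1.85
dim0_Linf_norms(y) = [1.05, 1.4]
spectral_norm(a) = 0.89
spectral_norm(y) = 1.55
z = a + y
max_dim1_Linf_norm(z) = 2.29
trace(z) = 3.34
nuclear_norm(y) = 2.74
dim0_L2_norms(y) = [1.21, 1.53]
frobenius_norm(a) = 0.89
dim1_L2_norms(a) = [0.04, 0.89]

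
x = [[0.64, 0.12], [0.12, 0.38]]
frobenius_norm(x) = 0.76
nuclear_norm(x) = 1.02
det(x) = 0.23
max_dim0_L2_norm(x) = 0.65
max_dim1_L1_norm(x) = 0.76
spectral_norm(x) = 0.69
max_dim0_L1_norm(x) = 0.76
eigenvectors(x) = [[0.93,-0.36], [0.36,0.93]]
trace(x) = 1.02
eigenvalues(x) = [0.69, 0.33]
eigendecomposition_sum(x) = [[0.60,0.23], [0.23,0.09]] + [[0.04, -0.11], [-0.11, 0.29]]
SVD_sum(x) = [[0.60, 0.23], [0.23, 0.09]] + [[0.04, -0.11], [-0.11, 0.29]]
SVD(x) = [[-0.93, -0.36], [-0.36, 0.93]] @ diag([0.6869180601295413, 0.33308193987045864]) @ [[-0.93, -0.36], [-0.36, 0.93]]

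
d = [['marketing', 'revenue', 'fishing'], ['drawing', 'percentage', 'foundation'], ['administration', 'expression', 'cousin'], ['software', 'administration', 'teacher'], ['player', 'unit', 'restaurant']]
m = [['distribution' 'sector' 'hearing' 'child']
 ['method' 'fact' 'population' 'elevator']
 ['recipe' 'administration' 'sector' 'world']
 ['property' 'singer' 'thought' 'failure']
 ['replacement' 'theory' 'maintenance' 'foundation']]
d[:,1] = ['revenue', 'percentage', 'expression', 'administration', 'unit']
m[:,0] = ['distribution', 'method', 'recipe', 'property', 'replacement']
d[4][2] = 'restaurant'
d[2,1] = 'expression'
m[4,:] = ['replacement', 'theory', 'maintenance', 'foundation']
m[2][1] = 'administration'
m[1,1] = 'fact'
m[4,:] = ['replacement', 'theory', 'maintenance', 'foundation']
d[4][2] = 'restaurant'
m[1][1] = 'fact'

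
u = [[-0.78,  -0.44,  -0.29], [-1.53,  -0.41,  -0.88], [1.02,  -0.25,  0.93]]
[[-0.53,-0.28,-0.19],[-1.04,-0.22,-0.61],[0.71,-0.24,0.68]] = u@[[0.71, -0.04, -0.03], [-0.04, 0.72, -0.02], [-0.03, -0.02, 0.76]]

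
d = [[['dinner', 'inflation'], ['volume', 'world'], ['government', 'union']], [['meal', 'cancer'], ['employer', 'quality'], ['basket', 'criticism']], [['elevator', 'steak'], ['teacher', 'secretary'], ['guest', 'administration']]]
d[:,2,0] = ['government', 'basket', 'guest']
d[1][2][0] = 'basket'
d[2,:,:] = [['elevator', 'steak'], ['teacher', 'secretary'], ['guest', 'administration']]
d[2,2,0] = 'guest'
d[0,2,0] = 'government'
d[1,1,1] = 'quality'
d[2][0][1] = 'steak'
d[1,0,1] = 'cancer'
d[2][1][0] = 'teacher'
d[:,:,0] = [['dinner', 'volume', 'government'], ['meal', 'employer', 'basket'], ['elevator', 'teacher', 'guest']]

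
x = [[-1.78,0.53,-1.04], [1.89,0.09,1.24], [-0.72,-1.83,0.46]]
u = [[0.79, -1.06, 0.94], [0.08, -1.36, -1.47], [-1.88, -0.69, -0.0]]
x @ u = [[0.59,1.88,-2.45], [-0.83,-2.98,1.64], [-1.58,2.93,2.01]]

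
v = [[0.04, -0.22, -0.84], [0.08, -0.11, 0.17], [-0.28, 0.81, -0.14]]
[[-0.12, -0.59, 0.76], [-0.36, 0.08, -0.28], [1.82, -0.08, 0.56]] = v @ [[-1.36, -1.05, -1.36], [1.71, -0.34, 0.05], [-0.37, 0.74, -0.98]]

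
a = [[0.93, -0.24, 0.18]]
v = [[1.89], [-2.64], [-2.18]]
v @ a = [[1.76, -0.45, 0.34],[-2.46, 0.63, -0.48],[-2.03, 0.52, -0.39]]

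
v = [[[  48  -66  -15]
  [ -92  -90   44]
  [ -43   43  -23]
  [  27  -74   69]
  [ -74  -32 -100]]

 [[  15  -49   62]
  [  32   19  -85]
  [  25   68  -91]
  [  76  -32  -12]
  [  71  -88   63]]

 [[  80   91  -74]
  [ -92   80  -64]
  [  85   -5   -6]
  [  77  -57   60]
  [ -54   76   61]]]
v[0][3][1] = -74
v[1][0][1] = -49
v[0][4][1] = -32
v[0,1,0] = -92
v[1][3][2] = -12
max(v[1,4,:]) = 71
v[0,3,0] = 27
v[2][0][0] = 80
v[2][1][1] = 80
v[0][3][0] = 27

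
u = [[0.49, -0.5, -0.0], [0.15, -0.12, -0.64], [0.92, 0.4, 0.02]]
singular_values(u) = [1.06, 0.71, 0.56]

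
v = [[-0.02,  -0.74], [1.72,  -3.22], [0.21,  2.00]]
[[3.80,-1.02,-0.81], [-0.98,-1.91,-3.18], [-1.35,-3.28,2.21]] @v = [[-2.0, -1.15], [-3.93, 0.52], [-5.15, 15.98]]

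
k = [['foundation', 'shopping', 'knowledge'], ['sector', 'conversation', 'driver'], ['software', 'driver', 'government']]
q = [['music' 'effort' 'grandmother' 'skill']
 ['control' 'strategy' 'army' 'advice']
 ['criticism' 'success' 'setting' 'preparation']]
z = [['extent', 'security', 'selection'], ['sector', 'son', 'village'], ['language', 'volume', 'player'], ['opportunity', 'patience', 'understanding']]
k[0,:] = ['foundation', 'shopping', 'knowledge']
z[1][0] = 'sector'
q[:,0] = ['music', 'control', 'criticism']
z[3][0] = 'opportunity'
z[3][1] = 'patience'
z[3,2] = 'understanding'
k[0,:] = ['foundation', 'shopping', 'knowledge']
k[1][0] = 'sector'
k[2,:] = ['software', 'driver', 'government']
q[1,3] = 'advice'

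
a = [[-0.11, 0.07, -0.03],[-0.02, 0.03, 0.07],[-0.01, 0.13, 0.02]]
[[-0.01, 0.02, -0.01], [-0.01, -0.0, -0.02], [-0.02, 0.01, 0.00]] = a @ [[0.03,-0.17,0.17], [-0.16,0.05,0.06], [0.0,-0.07,-0.28]]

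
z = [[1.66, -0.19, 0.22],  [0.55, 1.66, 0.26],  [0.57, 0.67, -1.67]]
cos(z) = [[-0.13, 0.14, 0.01], [-0.58, -0.14, -0.04], [-0.11, 0.03, -0.19]]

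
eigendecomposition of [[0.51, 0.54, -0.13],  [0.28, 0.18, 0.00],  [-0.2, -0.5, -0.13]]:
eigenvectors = [[0.84+0.00j, 0.21+0.29j, (0.21-0.29j)], [0.38+0.00j, -0.10-0.30j, -0.10+0.30j], [-0.38+0.00j, (0.88+0j), (0.88-0j)]]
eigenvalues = [(0.81+0j), (-0.12+0.1j), (-0.12-0.1j)]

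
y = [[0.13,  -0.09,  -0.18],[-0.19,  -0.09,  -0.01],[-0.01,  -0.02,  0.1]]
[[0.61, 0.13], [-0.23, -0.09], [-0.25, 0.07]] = y@ [[1.34, 0.99], [-0.04, -1.15], [-2.39, 0.54]]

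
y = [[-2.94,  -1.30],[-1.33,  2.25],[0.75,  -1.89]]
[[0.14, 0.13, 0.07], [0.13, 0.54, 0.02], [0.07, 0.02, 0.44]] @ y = [[-0.53, -0.02], [-1.09, 1.01], [0.10, -0.88]]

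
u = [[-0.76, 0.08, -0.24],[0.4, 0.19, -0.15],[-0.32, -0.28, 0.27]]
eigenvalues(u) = [-0.84, 0.54, -0.0]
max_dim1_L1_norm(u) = 1.08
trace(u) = -0.30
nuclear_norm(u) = 1.43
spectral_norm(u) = 0.92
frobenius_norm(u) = 1.06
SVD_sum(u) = [[-0.74, -0.1, -0.02], [0.41, 0.06, 0.01], [-0.34, -0.05, -0.01]] + [[-0.02, 0.18, -0.22],[-0.01, 0.13, -0.16],[0.02, -0.23, 0.28]] + [[0.00, -0.0, -0.0], [0.0, -0.00, -0.00], [0.0, -0.0, -0.00]]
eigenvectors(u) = [[0.92, -0.18, -0.12],[-0.33, -0.56, 0.76],[0.18, 0.81, 0.64]]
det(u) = 0.00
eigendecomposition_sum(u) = [[-0.8, 0.02, -0.17], [0.29, -0.01, 0.06], [-0.16, 0.00, -0.03]] + [[0.04,0.06,-0.07], [0.11,0.20,-0.21], [-0.16,-0.28,0.30]] + [[0.00, 0.00, 0.00], [-0.0, -0.00, -0.00], [-0.00, -0.0, -0.00]]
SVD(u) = [[-0.81, -0.56, 0.17], [0.45, -0.41, 0.79], [-0.38, 0.72, 0.59]] @ diag([0.9249049375813527, 0.5083798369090692, 0.0008932311809000688]) @ [[0.99,0.14,0.03],  [0.07,-0.64,0.77],  [0.12,-0.76,-0.64]]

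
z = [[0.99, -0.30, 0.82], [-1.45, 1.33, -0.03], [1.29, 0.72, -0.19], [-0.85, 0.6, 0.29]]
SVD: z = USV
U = [[-0.43,-0.10,0.86], [0.75,-0.39,0.17], [-0.32,-0.91,-0.21], [0.40,-0.1,0.43]]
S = [2.53, 1.36, 0.87]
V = [[-0.89, 0.45, -0.08],[-0.45, -0.89, 0.06],[-0.04, 0.08, 1.00]]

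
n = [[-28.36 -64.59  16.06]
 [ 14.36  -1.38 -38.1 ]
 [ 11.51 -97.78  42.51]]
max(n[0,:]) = 16.06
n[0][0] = -28.36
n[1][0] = 14.36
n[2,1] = -97.78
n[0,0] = -28.36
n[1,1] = -1.38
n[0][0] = -28.36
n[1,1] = -1.38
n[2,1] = -97.78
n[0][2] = 16.06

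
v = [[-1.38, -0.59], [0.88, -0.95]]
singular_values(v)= [1.64, 1.12]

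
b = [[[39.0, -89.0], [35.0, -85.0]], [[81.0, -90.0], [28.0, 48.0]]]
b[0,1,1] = -85.0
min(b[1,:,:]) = -90.0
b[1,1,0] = 28.0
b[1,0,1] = -90.0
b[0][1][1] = -85.0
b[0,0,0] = 39.0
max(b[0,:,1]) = -85.0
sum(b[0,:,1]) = -174.0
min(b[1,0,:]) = -90.0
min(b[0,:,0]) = 35.0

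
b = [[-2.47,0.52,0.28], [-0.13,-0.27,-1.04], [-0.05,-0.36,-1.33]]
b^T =[[-2.47, -0.13, -0.05], [0.52, -0.27, -0.36], [0.28, -1.04, -1.33]]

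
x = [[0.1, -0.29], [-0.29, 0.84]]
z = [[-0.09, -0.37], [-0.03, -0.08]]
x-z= [[0.19, 0.08], [-0.26, 0.92]]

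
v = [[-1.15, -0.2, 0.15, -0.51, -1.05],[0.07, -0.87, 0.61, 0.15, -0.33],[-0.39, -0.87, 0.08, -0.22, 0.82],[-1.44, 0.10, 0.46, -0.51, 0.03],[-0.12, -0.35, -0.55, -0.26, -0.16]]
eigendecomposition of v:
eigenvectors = [[(0.67+0j), (-0.15-0.04j), (-0.15+0.04j), (-0.4+0j), -0.07+0.00j], [(-0.16+0j), 0.09-0.31j, 0.09+0.31j, (-0.07+0j), (0.68+0j)], [(0.08+0j), (0.68+0j), (0.68-0j), (-0.28+0j), (0.22+0j)], [0.70+0.00j, (0.25-0.37j), 0.25+0.37j, (0.87+0j), (-0.65+0j)], [0.15+0.00j, (0.09+0.44j), 0.09-0.44j, -0.01+0.00j, (0.23+0j)]]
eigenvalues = [(-1.85+0j), (0.09+1.07j), (0.09-1.07j), 0j, (-0.94+0j)]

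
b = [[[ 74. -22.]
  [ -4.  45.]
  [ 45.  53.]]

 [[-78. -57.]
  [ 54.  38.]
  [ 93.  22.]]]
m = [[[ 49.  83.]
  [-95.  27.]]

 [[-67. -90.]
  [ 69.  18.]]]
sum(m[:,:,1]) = 38.0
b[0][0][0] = 74.0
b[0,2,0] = 45.0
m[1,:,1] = [-90.0, 18.0]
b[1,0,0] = -78.0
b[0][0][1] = -22.0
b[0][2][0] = 45.0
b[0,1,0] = -4.0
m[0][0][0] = 49.0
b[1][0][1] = -57.0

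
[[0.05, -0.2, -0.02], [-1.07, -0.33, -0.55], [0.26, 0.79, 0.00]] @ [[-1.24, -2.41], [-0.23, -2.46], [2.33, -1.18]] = [[-0.06, 0.4], [0.12, 4.04], [-0.5, -2.57]]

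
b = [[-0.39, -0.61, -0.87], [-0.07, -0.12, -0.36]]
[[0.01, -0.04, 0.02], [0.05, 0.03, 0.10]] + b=[[-0.38,-0.65,-0.85],[-0.02,-0.09,-0.26]]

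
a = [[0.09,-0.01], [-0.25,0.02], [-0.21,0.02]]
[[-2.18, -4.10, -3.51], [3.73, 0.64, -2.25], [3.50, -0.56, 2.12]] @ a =[[1.57, -0.13], [0.65, -0.07], [0.01, -0.0]]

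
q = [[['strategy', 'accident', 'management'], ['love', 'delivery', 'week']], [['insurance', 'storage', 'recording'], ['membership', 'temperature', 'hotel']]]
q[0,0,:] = ['strategy', 'accident', 'management']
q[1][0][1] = 'storage'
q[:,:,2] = [['management', 'week'], ['recording', 'hotel']]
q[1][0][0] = 'insurance'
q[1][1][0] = 'membership'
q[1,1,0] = 'membership'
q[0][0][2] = 'management'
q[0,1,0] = 'love'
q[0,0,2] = 'management'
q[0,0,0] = 'strategy'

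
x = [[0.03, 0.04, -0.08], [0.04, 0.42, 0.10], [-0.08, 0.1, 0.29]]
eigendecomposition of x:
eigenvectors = [[-0.94, 0.35, -0.01], [0.16, 0.45, 0.88], [-0.31, -0.82, 0.48]]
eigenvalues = [-0.0, 0.27, 0.47]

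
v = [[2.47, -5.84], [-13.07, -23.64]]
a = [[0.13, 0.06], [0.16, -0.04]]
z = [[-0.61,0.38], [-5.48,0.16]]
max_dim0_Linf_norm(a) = 0.16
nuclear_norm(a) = 0.28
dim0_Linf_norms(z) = [5.48, 0.38]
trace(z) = -0.45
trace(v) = -21.17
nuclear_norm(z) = 5.88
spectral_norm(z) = 5.52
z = v @ a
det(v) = -134.72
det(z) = 1.98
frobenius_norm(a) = 0.22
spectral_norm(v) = 27.30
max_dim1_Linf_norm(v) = 23.64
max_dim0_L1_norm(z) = 6.09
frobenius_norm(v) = 27.75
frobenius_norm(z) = 5.53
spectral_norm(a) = 0.21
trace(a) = 0.09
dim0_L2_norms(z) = [5.51, 0.41]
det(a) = -0.01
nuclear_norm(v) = 32.24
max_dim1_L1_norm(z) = 5.64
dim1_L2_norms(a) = [0.14, 0.16]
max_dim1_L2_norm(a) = 0.16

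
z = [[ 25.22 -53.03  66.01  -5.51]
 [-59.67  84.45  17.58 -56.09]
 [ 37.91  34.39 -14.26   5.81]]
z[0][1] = -53.03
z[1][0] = -59.67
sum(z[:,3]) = -55.79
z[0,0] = 25.22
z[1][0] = -59.67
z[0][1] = -53.03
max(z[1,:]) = 84.45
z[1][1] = 84.45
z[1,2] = 17.58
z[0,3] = -5.51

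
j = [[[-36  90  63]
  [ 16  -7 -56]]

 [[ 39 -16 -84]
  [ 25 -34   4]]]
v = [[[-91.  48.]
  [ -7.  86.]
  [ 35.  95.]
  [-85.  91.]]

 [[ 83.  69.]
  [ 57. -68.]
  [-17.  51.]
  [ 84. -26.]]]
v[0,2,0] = 35.0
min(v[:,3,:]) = -85.0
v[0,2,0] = 35.0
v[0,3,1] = 91.0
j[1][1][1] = -34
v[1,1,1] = -68.0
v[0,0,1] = 48.0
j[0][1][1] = -7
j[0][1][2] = -56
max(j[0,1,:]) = 16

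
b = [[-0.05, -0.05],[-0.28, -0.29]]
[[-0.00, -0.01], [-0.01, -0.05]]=b @ [[-0.02, 0.21], [0.04, -0.04]]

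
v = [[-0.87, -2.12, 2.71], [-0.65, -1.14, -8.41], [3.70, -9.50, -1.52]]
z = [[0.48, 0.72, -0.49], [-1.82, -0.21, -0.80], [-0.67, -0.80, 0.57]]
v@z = [[1.63, -2.35, 3.67], [7.40, 6.50, -3.56], [20.08, 5.88, 4.92]]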